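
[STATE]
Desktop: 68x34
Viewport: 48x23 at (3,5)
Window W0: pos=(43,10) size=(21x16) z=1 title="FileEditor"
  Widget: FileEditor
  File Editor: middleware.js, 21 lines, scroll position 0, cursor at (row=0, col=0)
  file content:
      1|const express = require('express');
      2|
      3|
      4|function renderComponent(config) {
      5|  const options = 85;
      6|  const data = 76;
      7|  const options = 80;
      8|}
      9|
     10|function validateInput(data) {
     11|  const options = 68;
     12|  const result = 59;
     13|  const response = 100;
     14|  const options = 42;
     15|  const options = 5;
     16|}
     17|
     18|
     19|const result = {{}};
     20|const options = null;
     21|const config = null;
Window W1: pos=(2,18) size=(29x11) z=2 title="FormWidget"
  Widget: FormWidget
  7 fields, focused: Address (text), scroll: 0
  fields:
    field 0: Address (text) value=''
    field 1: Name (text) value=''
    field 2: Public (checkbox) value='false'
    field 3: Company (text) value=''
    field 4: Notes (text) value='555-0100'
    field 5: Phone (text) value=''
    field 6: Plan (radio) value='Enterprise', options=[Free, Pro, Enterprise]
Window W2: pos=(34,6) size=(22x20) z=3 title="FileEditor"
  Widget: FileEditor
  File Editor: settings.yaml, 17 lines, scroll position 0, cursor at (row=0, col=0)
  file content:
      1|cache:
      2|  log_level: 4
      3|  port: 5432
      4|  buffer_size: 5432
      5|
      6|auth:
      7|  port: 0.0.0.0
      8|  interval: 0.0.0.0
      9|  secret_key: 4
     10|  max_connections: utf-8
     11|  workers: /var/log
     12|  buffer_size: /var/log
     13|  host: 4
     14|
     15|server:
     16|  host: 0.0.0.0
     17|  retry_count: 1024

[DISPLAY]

                                                
                               ┏━━━━━━━━━━━━━━━━
                               ┃ FileEditor     
                               ┠────────────────
                               ┃█ache:          
                               ┃  log_level: 4  
                               ┃  port: 5432    
                               ┃  buffer_size: 5
                               ┃                
                               ┃auth:           
                               ┃  port: 0.0.0.0 
                               ┃  interval: 0.0.
                               ┃  secret_key: 4 
━━━━━━━━━━━━━━━━━━━━━━━━━━━┓   ┃  max_connection
 FormWidget                ┃   ┃  workers: /var/
───────────────────────────┨   ┃  buffer_size: /
> Address:    [           ]┃   ┃  host: 4       
  Name:       [           ]┃   ┃                
  Public:     [ ]          ┃   ┃server:         
  Company:    [           ]┃   ┃  host: 0.0.0.0 
  Notes:      [555-0100   ]┃   ┗━━━━━━━━━━━━━━━━
  Phone:      [           ]┃                    
  Plan:       ( ) Free  ( )┃                    


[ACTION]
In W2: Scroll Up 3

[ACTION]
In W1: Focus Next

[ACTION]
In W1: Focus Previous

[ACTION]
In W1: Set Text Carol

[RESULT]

                                                
                               ┏━━━━━━━━━━━━━━━━
                               ┃ FileEditor     
                               ┠────────────────
                               ┃█ache:          
                               ┃  log_level: 4  
                               ┃  port: 5432    
                               ┃  buffer_size: 5
                               ┃                
                               ┃auth:           
                               ┃  port: 0.0.0.0 
                               ┃  interval: 0.0.
                               ┃  secret_key: 4 
━━━━━━━━━━━━━━━━━━━━━━━━━━━┓   ┃  max_connection
 FormWidget                ┃   ┃  workers: /var/
───────────────────────────┨   ┃  buffer_size: /
> Address:    [Carol      ]┃   ┃  host: 4       
  Name:       [           ]┃   ┃                
  Public:     [ ]          ┃   ┃server:         
  Company:    [           ]┃   ┃  host: 0.0.0.0 
  Notes:      [555-0100   ]┃   ┗━━━━━━━━━━━━━━━━
  Phone:      [           ]┃                    
  Plan:       ( ) Free  ( )┃                    


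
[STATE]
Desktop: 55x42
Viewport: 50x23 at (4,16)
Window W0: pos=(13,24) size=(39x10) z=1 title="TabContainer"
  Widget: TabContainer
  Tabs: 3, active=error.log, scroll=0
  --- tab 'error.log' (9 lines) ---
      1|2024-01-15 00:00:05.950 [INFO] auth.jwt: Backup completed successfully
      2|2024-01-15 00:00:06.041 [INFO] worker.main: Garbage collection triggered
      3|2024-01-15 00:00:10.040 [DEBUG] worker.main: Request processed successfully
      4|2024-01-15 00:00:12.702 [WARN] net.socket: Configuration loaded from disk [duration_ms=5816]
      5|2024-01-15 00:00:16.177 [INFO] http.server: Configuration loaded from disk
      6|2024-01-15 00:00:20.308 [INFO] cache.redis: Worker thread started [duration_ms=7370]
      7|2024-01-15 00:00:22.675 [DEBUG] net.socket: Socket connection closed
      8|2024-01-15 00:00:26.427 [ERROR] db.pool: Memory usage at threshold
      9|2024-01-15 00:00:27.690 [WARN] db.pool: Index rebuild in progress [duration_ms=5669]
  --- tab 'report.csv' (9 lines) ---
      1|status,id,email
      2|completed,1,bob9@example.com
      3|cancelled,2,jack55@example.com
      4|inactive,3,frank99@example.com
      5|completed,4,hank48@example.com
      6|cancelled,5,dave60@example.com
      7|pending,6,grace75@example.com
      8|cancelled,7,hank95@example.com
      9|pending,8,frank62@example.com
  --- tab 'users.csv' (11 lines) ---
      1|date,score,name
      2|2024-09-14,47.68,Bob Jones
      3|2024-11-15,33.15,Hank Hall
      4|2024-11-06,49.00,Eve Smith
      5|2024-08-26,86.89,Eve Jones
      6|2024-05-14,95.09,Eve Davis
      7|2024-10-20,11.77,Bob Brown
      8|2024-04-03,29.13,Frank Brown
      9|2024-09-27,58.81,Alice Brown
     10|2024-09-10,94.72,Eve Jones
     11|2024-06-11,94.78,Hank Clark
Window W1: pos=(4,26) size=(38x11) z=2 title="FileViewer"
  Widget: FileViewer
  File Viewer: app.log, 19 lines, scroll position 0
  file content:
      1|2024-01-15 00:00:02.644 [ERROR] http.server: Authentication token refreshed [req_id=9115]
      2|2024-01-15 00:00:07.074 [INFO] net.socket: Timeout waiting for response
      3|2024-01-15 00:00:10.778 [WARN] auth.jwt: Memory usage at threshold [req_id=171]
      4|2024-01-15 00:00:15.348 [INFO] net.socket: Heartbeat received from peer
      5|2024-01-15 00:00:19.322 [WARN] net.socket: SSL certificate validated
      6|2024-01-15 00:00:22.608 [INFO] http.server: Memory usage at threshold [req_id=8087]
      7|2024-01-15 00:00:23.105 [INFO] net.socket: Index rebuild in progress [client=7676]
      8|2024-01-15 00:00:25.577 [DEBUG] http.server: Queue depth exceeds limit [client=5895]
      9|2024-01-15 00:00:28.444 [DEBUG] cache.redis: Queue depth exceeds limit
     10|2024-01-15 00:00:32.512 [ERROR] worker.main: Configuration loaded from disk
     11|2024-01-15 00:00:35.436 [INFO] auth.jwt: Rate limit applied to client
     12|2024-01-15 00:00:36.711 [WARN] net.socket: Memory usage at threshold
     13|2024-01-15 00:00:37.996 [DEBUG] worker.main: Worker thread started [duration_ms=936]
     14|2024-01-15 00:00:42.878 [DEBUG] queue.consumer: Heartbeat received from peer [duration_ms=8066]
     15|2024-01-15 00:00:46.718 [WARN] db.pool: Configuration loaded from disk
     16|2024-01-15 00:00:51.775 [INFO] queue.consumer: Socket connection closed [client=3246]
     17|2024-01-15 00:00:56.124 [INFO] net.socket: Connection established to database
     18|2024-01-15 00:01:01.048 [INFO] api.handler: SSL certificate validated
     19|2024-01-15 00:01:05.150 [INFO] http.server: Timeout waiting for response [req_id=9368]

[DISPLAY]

                                                  
                                                  
                                                  
                                                  
                                                  
                                                  
                                                  
                                                  
         ┏━━━━━━━━━━━━━━━━━━━━━━━━━━━━━━━━━━━━━┓  
         ┃ TabContainer                        ┃  
┏━━━━━━━━━━━━━━━━━━━━━━━━━━━━━━━━━━━━┓─────────┨  
┃ FileViewer                         ┃ers.csv  ┃  
┠────────────────────────────────────┨─────────┃  
┃2024-01-15 00:00:02.644 [ERROR] htt▲┃O] auth.j┃  
┃2024-01-15 00:00:07.074 [INFO] net.█┃O] worker┃  
┃2024-01-15 00:00:10.778 [WARN] auth░┃UG] worke┃  
┃2024-01-15 00:00:15.348 [INFO] net.░┃N] net.so┃  
┃2024-01-15 00:00:19.322 [WARN] net.░┃━━━━━━━━━┛  
┃2024-01-15 00:00:22.608 [INFO] http░┃            
┃2024-01-15 00:00:23.105 [INFO] net.▼┃            
┗━━━━━━━━━━━━━━━━━━━━━━━━━━━━━━━━━━━━┛            
                                                  
                                                  


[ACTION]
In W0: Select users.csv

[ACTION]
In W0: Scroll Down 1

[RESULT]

                                                  
                                                  
                                                  
                                                  
                                                  
                                                  
                                                  
                                                  
         ┏━━━━━━━━━━━━━━━━━━━━━━━━━━━━━━━━━━━━━┓  
         ┃ TabContainer                        ┃  
┏━━━━━━━━━━━━━━━━━━━━━━━━━━━━━━━━━━━━┓─────────┨  
┃ FileViewer                         ┃ers.csv] ┃  
┠────────────────────────────────────┨─────────┃  
┃2024-01-15 00:00:02.644 [ERROR] htt▲┃         ┃  
┃2024-01-15 00:00:07.074 [INFO] net.█┃         ┃  
┃2024-01-15 00:00:10.778 [WARN] auth░┃         ┃  
┃2024-01-15 00:00:15.348 [INFO] net.░┃         ┃  
┃2024-01-15 00:00:19.322 [WARN] net.░┃━━━━━━━━━┛  
┃2024-01-15 00:00:22.608 [INFO] http░┃            
┃2024-01-15 00:00:23.105 [INFO] net.▼┃            
┗━━━━━━━━━━━━━━━━━━━━━━━━━━━━━━━━━━━━┛            
                                                  
                                                  


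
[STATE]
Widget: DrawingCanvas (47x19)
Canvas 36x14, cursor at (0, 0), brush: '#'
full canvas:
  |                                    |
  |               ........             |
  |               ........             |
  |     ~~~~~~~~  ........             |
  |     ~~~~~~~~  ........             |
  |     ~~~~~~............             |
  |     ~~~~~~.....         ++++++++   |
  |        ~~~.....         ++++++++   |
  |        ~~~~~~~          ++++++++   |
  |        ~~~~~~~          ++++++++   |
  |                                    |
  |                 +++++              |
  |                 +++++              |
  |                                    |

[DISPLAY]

+                                              
               ........                        
               ........                        
     ~~~~~~~~  ........                        
     ~~~~~~~~  ........                        
     ~~~~~~............                        
     ~~~~~~.....         ++++++++              
        ~~~.....         ++++++++              
        ~~~~~~~          ++++++++              
        ~~~~~~~          ++++++++              
                                               
                 +++++                         
                 +++++                         
                                               
                                               
                                               
                                               
                                               
                                               


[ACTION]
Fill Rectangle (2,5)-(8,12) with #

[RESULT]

+                                              
               ........                        
     ########  ........                        
     ########  ........                        
     ########  ........                        
     ########..........                        
     ########...         ++++++++              
     ########...         ++++++++              
     ########~~          ++++++++              
        ~~~~~~~          ++++++++              
                                               
                 +++++                         
                 +++++                         
                                               
                                               
                                               
                                               
                                               
                                               


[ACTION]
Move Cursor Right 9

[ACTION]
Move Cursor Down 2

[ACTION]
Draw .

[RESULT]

                                               
               ........                        
     ####.###  ........                        
     ########  ........                        
     ########  ........                        
     ########..........                        
     ########...         ++++++++              
     ########...         ++++++++              
     ########~~          ++++++++              
        ~~~~~~~          ++++++++              
                                               
                 +++++                         
                 +++++                         
                                               
                                               
                                               
                                               
                                               
                                               


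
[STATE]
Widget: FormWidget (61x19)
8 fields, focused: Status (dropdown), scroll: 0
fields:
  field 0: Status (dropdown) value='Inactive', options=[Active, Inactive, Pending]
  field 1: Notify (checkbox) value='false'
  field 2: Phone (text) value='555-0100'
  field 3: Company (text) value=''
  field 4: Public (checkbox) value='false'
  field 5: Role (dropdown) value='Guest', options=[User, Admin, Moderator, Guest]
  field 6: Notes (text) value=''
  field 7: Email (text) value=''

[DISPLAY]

> Status:     [Inactive                                    ▼]
  Notify:     [ ]                                            
  Phone:      [555-0100                                     ]
  Company:    [                                             ]
  Public:     [ ]                                            
  Role:       [Guest                                       ▼]
  Notes:      [                                             ]
  Email:      [                                             ]
                                                             
                                                             
                                                             
                                                             
                                                             
                                                             
                                                             
                                                             
                                                             
                                                             
                                                             


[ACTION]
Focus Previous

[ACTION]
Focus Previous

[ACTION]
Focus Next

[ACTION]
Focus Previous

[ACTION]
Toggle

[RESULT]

  Status:     [Inactive                                    ▼]
  Notify:     [ ]                                            
  Phone:      [555-0100                                     ]
  Company:    [                                             ]
  Public:     [ ]                                            
  Role:       [Guest                                       ▼]
> Notes:      [                                             ]
  Email:      [                                             ]
                                                             
                                                             
                                                             
                                                             
                                                             
                                                             
                                                             
                                                             
                                                             
                                                             
                                                             


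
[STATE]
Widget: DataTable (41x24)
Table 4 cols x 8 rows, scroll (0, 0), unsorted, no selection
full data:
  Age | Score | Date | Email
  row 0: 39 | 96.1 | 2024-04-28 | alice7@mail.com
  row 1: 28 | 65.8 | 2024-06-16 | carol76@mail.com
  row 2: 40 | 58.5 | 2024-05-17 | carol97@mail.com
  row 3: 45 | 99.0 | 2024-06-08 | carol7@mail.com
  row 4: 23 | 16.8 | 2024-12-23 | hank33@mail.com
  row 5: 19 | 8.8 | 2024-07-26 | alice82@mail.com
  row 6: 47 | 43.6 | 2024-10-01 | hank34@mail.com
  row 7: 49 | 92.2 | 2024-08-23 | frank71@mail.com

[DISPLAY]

Age│Score│Date      │Email               
───┼─────┼──────────┼────────────────    
39 │96.1 │2024-04-28│alice7@mail.com     
28 │65.8 │2024-06-16│carol76@mail.com    
40 │58.5 │2024-05-17│carol97@mail.com    
45 │99.0 │2024-06-08│carol7@mail.com     
23 │16.8 │2024-12-23│hank33@mail.com     
19 │8.8  │2024-07-26│alice82@mail.com    
47 │43.6 │2024-10-01│hank34@mail.com     
49 │92.2 │2024-08-23│frank71@mail.com    
                                         
                                         
                                         
                                         
                                         
                                         
                                         
                                         
                                         
                                         
                                         
                                         
                                         
                                         


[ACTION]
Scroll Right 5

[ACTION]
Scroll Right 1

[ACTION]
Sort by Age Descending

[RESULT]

Ag▼│Score│Date      │Email               
───┼─────┼──────────┼────────────────    
49 │92.2 │2024-08-23│frank71@mail.com    
47 │43.6 │2024-10-01│hank34@mail.com     
45 │99.0 │2024-06-08│carol7@mail.com     
40 │58.5 │2024-05-17│carol97@mail.com    
39 │96.1 │2024-04-28│alice7@mail.com     
28 │65.8 │2024-06-16│carol76@mail.com    
23 │16.8 │2024-12-23│hank33@mail.com     
19 │8.8  │2024-07-26│alice82@mail.com    
                                         
                                         
                                         
                                         
                                         
                                         
                                         
                                         
                                         
                                         
                                         
                                         
                                         
                                         


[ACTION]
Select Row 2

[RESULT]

Ag▼│Score│Date      │Email               
───┼─────┼──────────┼────────────────    
49 │92.2 │2024-08-23│frank71@mail.com    
47 │43.6 │2024-10-01│hank34@mail.com     
>5 │99.0 │2024-06-08│carol7@mail.com     
40 │58.5 │2024-05-17│carol97@mail.com    
39 │96.1 │2024-04-28│alice7@mail.com     
28 │65.8 │2024-06-16│carol76@mail.com    
23 │16.8 │2024-12-23│hank33@mail.com     
19 │8.8  │2024-07-26│alice82@mail.com    
                                         
                                         
                                         
                                         
                                         
                                         
                                         
                                         
                                         
                                         
                                         
                                         
                                         
                                         


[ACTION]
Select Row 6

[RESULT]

Ag▼│Score│Date      │Email               
───┼─────┼──────────┼────────────────    
49 │92.2 │2024-08-23│frank71@mail.com    
47 │43.6 │2024-10-01│hank34@mail.com     
45 │99.0 │2024-06-08│carol7@mail.com     
40 │58.5 │2024-05-17│carol97@mail.com    
39 │96.1 │2024-04-28│alice7@mail.com     
28 │65.8 │2024-06-16│carol76@mail.com    
>3 │16.8 │2024-12-23│hank33@mail.com     
19 │8.8  │2024-07-26│alice82@mail.com    
                                         
                                         
                                         
                                         
                                         
                                         
                                         
                                         
                                         
                                         
                                         
                                         
                                         
                                         


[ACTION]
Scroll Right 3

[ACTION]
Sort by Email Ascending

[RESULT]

Age│Score│Date      │Email          ▲    
───┼─────┼──────────┼────────────────    
39 │96.1 │2024-04-28│alice7@mail.com     
19 │8.8  │2024-07-26│alice82@mail.com    
28 │65.8 │2024-06-16│carol76@mail.com    
45 │99.0 │2024-06-08│carol7@mail.com     
40 │58.5 │2024-05-17│carol97@mail.com    
49 │92.2 │2024-08-23│frank71@mail.com    
>3 │16.8 │2024-12-23│hank33@mail.com     
47 │43.6 │2024-10-01│hank34@mail.com     
                                         
                                         
                                         
                                         
                                         
                                         
                                         
                                         
                                         
                                         
                                         
                                         
                                         
                                         


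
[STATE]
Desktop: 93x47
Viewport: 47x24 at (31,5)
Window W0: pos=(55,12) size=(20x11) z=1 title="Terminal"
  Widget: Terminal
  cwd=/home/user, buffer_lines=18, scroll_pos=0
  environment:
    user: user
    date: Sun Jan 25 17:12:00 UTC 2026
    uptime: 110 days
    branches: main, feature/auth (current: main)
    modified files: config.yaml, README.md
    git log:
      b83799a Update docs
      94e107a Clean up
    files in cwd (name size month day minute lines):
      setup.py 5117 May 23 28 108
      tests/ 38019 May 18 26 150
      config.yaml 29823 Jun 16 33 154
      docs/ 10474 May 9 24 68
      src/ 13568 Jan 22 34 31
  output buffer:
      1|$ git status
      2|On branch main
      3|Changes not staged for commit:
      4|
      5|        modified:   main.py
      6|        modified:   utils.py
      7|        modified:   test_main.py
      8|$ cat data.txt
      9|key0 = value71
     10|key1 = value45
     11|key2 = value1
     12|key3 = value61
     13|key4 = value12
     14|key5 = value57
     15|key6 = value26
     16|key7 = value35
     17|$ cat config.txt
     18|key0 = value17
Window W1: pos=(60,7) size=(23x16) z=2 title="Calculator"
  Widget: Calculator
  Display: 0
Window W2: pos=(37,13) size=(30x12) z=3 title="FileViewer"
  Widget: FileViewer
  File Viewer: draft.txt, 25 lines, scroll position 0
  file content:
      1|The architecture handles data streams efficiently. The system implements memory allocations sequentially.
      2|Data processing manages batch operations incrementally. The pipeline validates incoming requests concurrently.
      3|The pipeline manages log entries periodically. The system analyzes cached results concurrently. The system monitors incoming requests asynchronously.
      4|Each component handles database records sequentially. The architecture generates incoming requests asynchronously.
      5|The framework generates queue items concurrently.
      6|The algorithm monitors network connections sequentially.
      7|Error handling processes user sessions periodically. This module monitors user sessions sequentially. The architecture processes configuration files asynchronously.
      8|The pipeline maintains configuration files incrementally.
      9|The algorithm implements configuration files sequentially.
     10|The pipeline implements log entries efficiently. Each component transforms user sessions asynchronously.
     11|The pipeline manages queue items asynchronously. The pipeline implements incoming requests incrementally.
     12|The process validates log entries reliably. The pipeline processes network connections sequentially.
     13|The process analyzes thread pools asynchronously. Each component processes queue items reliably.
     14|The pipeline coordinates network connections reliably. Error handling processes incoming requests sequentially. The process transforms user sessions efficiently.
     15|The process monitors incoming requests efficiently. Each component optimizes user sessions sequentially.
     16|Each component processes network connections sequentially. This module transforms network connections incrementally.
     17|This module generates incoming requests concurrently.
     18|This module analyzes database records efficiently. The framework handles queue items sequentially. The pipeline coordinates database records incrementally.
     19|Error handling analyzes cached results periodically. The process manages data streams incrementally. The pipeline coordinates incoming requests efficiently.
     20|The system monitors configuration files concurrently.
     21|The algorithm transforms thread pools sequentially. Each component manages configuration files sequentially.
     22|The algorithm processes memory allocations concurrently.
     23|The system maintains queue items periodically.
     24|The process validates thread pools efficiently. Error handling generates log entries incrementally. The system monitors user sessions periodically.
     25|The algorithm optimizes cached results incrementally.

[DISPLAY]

                                               
                                               
                             ┏━━━━━━━━━━━━━━━━━
                             ┃ Calculator      
                             ┠─────────────────
                             ┃                 
                             ┃┌───┬───┬───┬───┐
                        ┏━━━━┃│ 7 │ 8 │ 9 │ ÷ │
      ┏━━━━━━━━━━━━━━━━━━━━━━━━━━━━┓──┼───┼───┤
      ┃ FileViewer                 ┃5 │ 6 │ × │
      ┠────────────────────────────┨──┼───┼───┤
      ┃The architecture handles da▲┃2 │ 3 │ - │
      ┃Data processing manages bat█┃──┼───┼───┤
      ┃The pipeline manages log en░┃. │ = │ + │
      ┃Each component handles data░┃──┼───┼───┤
      ┃The framework generates que░┃MC│ MR│ M+│
      ┃The algorithm monitors netw░┃──┴───┴───┘
      ┃Error handling processes us░┃━━━━━━━━━━━
      ┃The pipeline maintains conf▼┃           
      ┗━━━━━━━━━━━━━━━━━━━━━━━━━━━━┛           
                                               
                                               
                                               
                                               


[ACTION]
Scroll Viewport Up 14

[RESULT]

                                               
                                               
                                               
                                               
                                               
                                               
                                               
                             ┏━━━━━━━━━━━━━━━━━
                             ┃ Calculator      
                             ┠─────────────────
                             ┃                 
                             ┃┌───┬───┬───┬───┐
                        ┏━━━━┃│ 7 │ 8 │ 9 │ ÷ │
      ┏━━━━━━━━━━━━━━━━━━━━━━━━━━━━┓──┼───┼───┤
      ┃ FileViewer                 ┃5 │ 6 │ × │
      ┠────────────────────────────┨──┼───┼───┤
      ┃The architecture handles da▲┃2 │ 3 │ - │
      ┃Data processing manages bat█┃──┼───┼───┤
      ┃The pipeline manages log en░┃. │ = │ + │
      ┃Each component handles data░┃──┼───┼───┤
      ┃The framework generates que░┃MC│ MR│ M+│
      ┃The algorithm monitors netw░┃──┴───┴───┘
      ┃Error handling processes us░┃━━━━━━━━━━━
      ┃The pipeline maintains conf▼┃           


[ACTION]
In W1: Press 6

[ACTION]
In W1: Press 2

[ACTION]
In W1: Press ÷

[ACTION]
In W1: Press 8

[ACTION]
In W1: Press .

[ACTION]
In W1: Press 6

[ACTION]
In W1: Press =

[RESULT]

                                               
                                               
                                               
                                               
                                               
                                               
                                               
                             ┏━━━━━━━━━━━━━━━━━
                             ┃ Calculator      
                             ┠─────────────────
                             ┃          7.20930
                             ┃┌───┬───┬───┬───┐
                        ┏━━━━┃│ 7 │ 8 │ 9 │ ÷ │
      ┏━━━━━━━━━━━━━━━━━━━━━━━━━━━━┓──┼───┼───┤
      ┃ FileViewer                 ┃5 │ 6 │ × │
      ┠────────────────────────────┨──┼───┼───┤
      ┃The architecture handles da▲┃2 │ 3 │ - │
      ┃Data processing manages bat█┃──┼───┼───┤
      ┃The pipeline manages log en░┃. │ = │ + │
      ┃Each component handles data░┃──┼───┼───┤
      ┃The framework generates que░┃MC│ MR│ M+│
      ┃The algorithm monitors netw░┃──┴───┴───┘
      ┃Error handling processes us░┃━━━━━━━━━━━
      ┃The pipeline maintains conf▼┃           


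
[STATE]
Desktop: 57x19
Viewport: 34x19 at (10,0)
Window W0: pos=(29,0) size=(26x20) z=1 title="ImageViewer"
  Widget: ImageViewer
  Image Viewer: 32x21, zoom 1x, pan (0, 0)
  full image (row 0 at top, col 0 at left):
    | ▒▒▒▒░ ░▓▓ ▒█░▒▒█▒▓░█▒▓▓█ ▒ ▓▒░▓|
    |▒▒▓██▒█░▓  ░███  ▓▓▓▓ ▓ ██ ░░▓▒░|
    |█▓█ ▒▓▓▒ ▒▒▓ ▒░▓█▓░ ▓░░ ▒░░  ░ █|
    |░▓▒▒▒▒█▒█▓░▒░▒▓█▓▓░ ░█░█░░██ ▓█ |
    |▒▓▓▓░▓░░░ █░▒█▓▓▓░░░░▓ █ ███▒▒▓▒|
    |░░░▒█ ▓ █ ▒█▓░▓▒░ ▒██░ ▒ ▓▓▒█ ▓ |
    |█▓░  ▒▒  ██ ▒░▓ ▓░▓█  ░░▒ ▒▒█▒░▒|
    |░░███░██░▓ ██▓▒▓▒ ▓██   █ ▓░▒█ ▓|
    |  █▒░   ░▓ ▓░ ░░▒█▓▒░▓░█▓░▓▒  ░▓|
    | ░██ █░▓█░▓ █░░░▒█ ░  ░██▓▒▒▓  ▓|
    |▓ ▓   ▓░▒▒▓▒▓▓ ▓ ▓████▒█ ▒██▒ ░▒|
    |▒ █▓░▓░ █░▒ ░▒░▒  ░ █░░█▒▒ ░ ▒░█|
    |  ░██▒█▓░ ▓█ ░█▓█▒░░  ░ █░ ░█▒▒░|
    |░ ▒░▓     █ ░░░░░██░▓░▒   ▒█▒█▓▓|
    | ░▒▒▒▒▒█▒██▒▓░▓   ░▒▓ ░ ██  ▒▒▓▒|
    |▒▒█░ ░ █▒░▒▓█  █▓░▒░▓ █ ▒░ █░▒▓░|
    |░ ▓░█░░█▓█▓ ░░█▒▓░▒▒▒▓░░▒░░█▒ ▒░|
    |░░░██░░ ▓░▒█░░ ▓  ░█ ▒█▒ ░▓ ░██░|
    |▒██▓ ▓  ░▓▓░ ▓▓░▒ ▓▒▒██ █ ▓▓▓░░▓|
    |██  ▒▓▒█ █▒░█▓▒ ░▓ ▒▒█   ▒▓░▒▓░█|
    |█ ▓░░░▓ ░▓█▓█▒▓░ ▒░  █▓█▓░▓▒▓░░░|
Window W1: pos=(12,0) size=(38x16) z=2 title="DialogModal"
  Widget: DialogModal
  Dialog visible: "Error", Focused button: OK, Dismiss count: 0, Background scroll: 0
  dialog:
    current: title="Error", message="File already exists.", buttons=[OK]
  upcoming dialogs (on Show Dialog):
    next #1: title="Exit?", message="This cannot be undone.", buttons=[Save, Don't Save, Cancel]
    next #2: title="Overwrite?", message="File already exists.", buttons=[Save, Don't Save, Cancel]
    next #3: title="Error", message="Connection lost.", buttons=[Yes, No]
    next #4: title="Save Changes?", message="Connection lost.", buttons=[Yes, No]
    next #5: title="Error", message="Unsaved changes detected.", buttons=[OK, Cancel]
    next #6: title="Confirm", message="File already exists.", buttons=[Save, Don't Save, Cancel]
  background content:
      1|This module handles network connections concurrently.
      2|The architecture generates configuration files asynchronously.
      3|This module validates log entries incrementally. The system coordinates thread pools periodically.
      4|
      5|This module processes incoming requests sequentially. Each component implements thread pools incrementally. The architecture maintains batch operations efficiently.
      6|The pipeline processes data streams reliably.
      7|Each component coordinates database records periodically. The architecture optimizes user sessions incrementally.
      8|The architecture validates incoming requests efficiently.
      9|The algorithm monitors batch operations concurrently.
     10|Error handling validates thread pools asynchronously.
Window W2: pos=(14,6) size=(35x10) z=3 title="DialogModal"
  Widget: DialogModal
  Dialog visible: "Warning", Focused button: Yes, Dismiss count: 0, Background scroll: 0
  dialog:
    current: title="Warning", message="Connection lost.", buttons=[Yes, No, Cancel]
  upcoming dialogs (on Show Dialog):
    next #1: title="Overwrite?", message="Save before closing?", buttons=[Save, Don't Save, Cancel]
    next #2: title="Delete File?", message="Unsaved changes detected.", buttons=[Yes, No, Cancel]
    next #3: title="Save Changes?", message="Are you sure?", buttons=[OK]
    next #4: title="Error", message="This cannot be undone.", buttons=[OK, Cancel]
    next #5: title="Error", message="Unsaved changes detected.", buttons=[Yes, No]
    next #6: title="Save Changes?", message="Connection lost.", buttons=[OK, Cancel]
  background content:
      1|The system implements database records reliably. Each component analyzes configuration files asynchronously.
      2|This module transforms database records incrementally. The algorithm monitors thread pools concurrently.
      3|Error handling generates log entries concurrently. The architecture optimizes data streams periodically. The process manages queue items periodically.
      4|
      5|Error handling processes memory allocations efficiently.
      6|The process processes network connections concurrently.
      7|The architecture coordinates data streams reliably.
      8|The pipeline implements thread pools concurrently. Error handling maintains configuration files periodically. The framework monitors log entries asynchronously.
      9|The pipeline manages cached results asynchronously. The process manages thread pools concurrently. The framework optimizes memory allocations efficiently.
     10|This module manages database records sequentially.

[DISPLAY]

  ┏━━━━━━━━━━━━━━━━━━━━━━━━━━━━━━━
  ┃ DialogModal                   
  ┠───────────────────────────────
  ┃This module handles network con
  ┃The architecture generates conf
  ┃This module validates log entri
  ┃ ┏━━━━━━━━━━━━━━━━━━━━━━━━━━━━━
  ┃T┃ DialogModal                 
  ┃T┠─────────────────────────────
  ┃E┃The s┌─────────────────────┐s
  ┃T┃This │       Warning       │a
  ┃T┃Error│   Connection lost.  │ 
  ┃E┃     │ [Yes]  No   Cancel  │ 
  ┃ ┃Error└─────────────────────┘o
  ┃ ┃The process processes network
  ┗━┗━━━━━━━━━━━━━━━━━━━━━━━━━━━━━
                   ┃░ ▒░▓     █ ░░
                   ┃ ░▒▒▒▒▒█▒██▒▓░
                   ┃▒▒█░ ░ █▒░▒▓█ 


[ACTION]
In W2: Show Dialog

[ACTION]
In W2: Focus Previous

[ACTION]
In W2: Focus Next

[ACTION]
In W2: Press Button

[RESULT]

  ┏━━━━━━━━━━━━━━━━━━━━━━━━━━━━━━━
  ┃ DialogModal                   
  ┠───────────────────────────────
  ┃This module handles network con
  ┃The architecture generates conf
  ┃This module validates log entri
  ┃ ┏━━━━━━━━━━━━━━━━━━━━━━━━━━━━━
  ┃T┃ DialogModal                 
  ┃T┠─────────────────────────────
  ┃E┃The system implements databas
  ┃T┃This module transforms databa
  ┃T┃Error handling generates log 
  ┃E┃                             
  ┃ ┃Error handling processes memo
  ┃ ┃The process processes network
  ┗━┗━━━━━━━━━━━━━━━━━━━━━━━━━━━━━
                   ┃░ ▒░▓     █ ░░
                   ┃ ░▒▒▒▒▒█▒██▒▓░
                   ┃▒▒█░ ░ █▒░▒▓█ 
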